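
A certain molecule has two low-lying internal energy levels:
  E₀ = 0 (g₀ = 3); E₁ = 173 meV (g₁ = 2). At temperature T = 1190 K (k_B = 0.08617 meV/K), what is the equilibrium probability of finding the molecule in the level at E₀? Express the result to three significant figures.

k_BT = 0.08617 × 1190 K = 102.54 meV.
Eᵢ/kT = 0, 1.6871.
Z = Σ gᵢe^(−Eᵢ/kT) = 3·e^(−0) + 2·e^(−1.6871) = 3.0000 + 0.37011 = 3.3701.
P₀ = g₀ e^(−E₀/kT) / Z = 3.0000/3.3701 = 0.890.

0.890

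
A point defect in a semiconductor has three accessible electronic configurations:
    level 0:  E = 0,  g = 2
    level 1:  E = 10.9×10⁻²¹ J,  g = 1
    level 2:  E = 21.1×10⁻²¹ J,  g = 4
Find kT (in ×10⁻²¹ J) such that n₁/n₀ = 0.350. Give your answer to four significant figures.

30.56 ×10⁻²¹ J

n₁/n₀ = (g₁/g₀) exp[−(E₁−E₀)/kT] = 0.350.
⇒ (E₁−E₀)/kT = ln((1/2)/0.350) = ln(1.42857) = 0.356674.
kT = 10.9 ×10⁻²¹ J / 0.356674 = 30.56 ×10⁻²¹ J.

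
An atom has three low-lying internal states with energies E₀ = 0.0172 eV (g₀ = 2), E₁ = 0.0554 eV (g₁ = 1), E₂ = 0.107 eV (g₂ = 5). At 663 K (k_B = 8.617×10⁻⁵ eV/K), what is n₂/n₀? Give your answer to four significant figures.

k_BT = 8.617×10⁻⁵ × 663 K = 0.0571307 eV.
n₂/n₀ = (g₂/g₀) exp[−(E₂−E₀)/kT] = (5/2) × exp(−(0.0898 eV)/(0.0571307 eV)) = (5/2) × exp(-1.57183) = 0.5192.

0.5192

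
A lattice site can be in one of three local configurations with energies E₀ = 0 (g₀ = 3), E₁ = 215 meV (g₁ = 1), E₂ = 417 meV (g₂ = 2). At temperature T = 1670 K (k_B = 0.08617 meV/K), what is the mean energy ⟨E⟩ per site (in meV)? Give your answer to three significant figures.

28.3 meV

k_BT = 0.08617 × 1670 K = 143.90 meV.
Eᵢ/kT = 0, 1.4941, 2.8978.
Z = Σ gᵢe^(−Eᵢ/kT) = 3·e^(−0) + 1·e^(−1.4941) + 2·e^(−2.8978) = 3.0000 + 0.22445 + 0.11029 = 3.3347.
⟨E⟩ = Σ Eᵢ gᵢe^(−Eᵢ/kT) / Z = (0·3.0000 + 215·0.22445 + 417·0.11029) / 3.3347 = 28.3 meV.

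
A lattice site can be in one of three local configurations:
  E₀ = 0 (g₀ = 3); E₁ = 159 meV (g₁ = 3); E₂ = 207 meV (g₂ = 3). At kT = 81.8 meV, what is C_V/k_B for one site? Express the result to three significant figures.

Eᵢ/kT = 0, 1.9438, 2.5306.
Z = Σ gᵢe^(−Eᵢ/kT) = 3·e^(−0) + 3·e^(−1.9438) + 3·e^(−2.5306) = 3.0000 + 0.42948 + 0.23883 = 3.6683.
⟨E⟩ = 32.093 meV, ⟨E²⟩ = 5749.6 meV².
C_V/k_B = (⟨E²⟩ − ⟨E⟩²)/(kT)² = (5749.6 − 1030.0)/6691.2 = 0.705.

0.705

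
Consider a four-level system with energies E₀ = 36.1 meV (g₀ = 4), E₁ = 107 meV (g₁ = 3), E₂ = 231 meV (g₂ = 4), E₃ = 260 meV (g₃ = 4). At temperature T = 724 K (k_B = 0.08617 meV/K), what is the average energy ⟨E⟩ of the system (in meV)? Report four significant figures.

60.35 meV

k_BT = 0.08617 × 724 K = 62.3871 meV.
Eᵢ/kT = 0.578645, 1.71510, 3.70269, 4.16753.
Z = Σ gᵢe^(−Eᵢ/kT) = 4·e^(−0.578645) + 3·e^(−1.71510) + 4·e^(−3.70269) + 4·e^(−4.16753) = 2.24263 + 0.539837 + 0.0986284 + 0.0619619 = 2.94306.
⟨E⟩ = Σ Eᵢ gᵢe^(−Eᵢ/kT) / Z = (36.1·2.24263 + 107·0.539837 + 231·0.0986284 + 260·0.0619619) / 2.94306 = 60.35 meV.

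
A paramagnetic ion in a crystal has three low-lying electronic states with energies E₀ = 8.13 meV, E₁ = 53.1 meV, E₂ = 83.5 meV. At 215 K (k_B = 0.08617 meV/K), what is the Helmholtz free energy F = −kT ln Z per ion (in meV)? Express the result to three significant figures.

6.27 meV

k_BT = 0.08617 × 215 K = 18.527 meV.
Eᵢ/kT = 0.43882, 2.8661, 4.5069.
Z = Σ e^(−Eᵢ/kT) = e^(−0.43882) + e^(−2.8661) + e^(−4.5069) = 0.64480 + 0.056920 + 0.011033 = 0.71275.
F = −kT ln Z = −18.527 × ln(0.71275) = −18.527 × -0.33862 = 6.27 meV.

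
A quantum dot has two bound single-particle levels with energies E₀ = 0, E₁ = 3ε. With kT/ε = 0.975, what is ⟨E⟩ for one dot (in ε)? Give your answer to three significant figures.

0.132 ε

Eᵢ/kT = 0, 3.0769.
Z = Σ e^(−Eᵢ/kT) = e^(−0) + e^(−3.0769) = 1.0000 + 0.046102 = 1.0461.
⟨E⟩ = Σ Eᵢ e^(−Eᵢ/kT) / Z = (0·1.0000 + 3·0.046102) / 1.0461 = 0.132 ε.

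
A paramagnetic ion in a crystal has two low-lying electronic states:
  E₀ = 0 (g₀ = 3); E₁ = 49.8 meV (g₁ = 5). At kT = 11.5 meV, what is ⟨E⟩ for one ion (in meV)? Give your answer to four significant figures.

1.069 meV

Eᵢ/kT = 0, 4.33043.
Z = Σ gᵢe^(−Eᵢ/kT) = 3·e^(−0) + 5·e^(−4.33043) = 3.00000 + 0.0658094 = 3.06581.
⟨E⟩ = Σ Eᵢ gᵢe^(−Eᵢ/kT) / Z = (0·3.00000 + 49.8·0.0658094) / 3.06581 = 1.069 meV.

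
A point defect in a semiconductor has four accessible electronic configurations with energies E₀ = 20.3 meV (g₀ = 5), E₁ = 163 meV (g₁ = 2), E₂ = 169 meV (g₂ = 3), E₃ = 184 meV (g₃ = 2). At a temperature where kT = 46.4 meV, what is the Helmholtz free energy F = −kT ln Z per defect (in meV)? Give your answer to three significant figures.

-56.8 meV

Eᵢ/kT = 0.43750, 3.5129, 3.6422, 3.9655.
Z = Σ gᵢe^(−Eᵢ/kT) = 5·e^(−0.43750) + 2·e^(−3.5129) + 3·e^(−3.6422) + 2·e^(−3.9655) = 3.2282 + 0.059621 + 0.078584 + 0.037917 = 3.4043.
F = −kT ln Z = −46.4 × ln(3.4043) = −46.4 × 1.2250 = -56.8 meV.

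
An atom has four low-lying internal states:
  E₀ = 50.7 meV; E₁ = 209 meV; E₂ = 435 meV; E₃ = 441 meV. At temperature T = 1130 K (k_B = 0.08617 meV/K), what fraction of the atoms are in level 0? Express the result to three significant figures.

0.810

k_BT = 0.08617 × 1130 K = 97.372 meV.
Eᵢ/kT = 0.52068, 2.1464, 4.4674, 4.5290.
Z = Σ e^(−Eᵢ/kT) = e^(−0.52068) + e^(−2.1464) + e^(−4.4674) + e^(−4.5290) = 0.59412 + 0.11690 + 0.011477 + 0.010791 = 0.73329.
P₀ = e^(−E₀/kT) / Z = 0.59412/0.73329 = 0.810.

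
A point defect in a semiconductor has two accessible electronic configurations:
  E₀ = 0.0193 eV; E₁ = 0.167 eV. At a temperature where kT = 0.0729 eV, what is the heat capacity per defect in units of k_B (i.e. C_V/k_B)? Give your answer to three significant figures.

Eᵢ/kT = 0.26475, 2.2908.
Z = Σ e^(−Eᵢ/kT) = e^(−0.26475) + e^(−2.2908) = 0.76740 + 0.10119 = 0.86859.
⟨E⟩ = 0.036507 eV, ⟨E²⟩ = 0.0035781 eV².
C_V/k_B = (⟨E²⟩ − ⟨E⟩²)/(kT)² = (0.0035781 − 0.0013328)/0.0053144 = 0.422.

0.422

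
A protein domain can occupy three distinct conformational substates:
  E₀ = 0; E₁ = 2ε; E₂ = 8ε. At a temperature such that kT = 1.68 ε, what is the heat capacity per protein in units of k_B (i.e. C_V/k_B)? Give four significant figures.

Eᵢ/kT = 0, 1.19048, 4.76190.
Z = Σ e^(−Eᵢ/kT) = e^(−0) + e^(−1.19048) + e^(−4.76190) = 1.00000 + 0.304075 + 0.00854935 = 1.31262.
⟨E⟩ = 0.515416 ε, ⟨E²⟩ = 1.34346 ε².
C_V/k_B = (⟨E²⟩ − ⟨E⟩²)/(kT)² = (1.34346 − 0.265654)/2.82240 = 0.3819.

0.3819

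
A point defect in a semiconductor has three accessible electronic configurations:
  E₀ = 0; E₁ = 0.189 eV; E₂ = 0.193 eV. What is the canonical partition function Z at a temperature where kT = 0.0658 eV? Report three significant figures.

Z = 1.11

Eᵢ/kT = 0, 2.8723, 2.9331.
Z = Σ e^(−Eᵢ/kT) = e^(−0) + e^(−2.8723) + e^(−2.9331) = 1.0000 + 0.056569 + 0.053232 = 1.1098.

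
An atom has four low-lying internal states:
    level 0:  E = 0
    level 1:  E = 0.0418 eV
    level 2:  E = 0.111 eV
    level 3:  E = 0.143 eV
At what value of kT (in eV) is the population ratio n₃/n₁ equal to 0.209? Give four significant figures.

0.06465 eV

n₃/n₁ = exp[−(E₃−E₁)/kT] = 0.209.
⇒ (E₃−E₁)/kT = ln(1/0.209) = ln(4.78469) = 1.56542.
kT = 0.1012 eV / 1.56542 = 0.06465 eV.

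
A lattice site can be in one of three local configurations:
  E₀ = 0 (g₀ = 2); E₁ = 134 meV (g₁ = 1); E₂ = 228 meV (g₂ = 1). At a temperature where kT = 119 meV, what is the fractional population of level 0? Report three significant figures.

Eᵢ/kT = 0, 1.1261, 1.9160.
Z = Σ gᵢe^(−Eᵢ/kT) = 2·e^(−0) + 1·e^(−1.1261) + 1·e^(−1.9160) = 2.0000 + 0.32430 + 0.14719 = 2.4715.
P₀ = g₀ e^(−E₀/kT) / Z = 2.0000/2.4715 = 0.809.

0.809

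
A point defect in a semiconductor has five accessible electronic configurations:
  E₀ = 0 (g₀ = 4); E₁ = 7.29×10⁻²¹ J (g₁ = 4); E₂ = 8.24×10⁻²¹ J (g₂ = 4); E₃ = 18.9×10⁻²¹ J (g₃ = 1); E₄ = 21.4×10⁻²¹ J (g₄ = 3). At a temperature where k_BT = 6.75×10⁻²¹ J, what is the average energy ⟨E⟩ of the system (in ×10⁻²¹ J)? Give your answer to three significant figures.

Eᵢ/kT = 0, 1.0800, 1.2207, 2.8000, 3.1704.
Z = Σ gᵢe^(−Eᵢ/kT) = 4·e^(−0) + 4·e^(−1.0800) + 4·e^(−1.2207) + 1·e^(−2.8000) + 3·e^(−3.1704) = 4.0000 + 1.3584 + 1.1801 + 0.060810 + 0.12596 = 6.7253.
⟨E⟩ = Σ Eᵢ gᵢe^(−Eᵢ/kT) / Z = (0·4.0000 + 7.29·1.3584 + 8.24·1.1801 + 18.9·0.060810 + 21.4·0.12596) / 6.7253 = 3.49 ×10⁻²¹ J.

3.49 ×10⁻²¹ J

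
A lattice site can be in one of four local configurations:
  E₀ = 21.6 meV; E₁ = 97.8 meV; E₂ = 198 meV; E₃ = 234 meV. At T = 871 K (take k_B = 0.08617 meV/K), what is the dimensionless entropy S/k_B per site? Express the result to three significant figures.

0.917

k_BT = 0.08617 × 871 K = 75.054 meV.
Eᵢ/kT = 0.28779, 1.3031, 2.6381, 3.1178.
Z = Σ e^(−Eᵢ/kT) = e^(−0.28779) + e^(−1.3031) + e^(−2.6381) + e^(−3.1178) = 0.74992 + 0.27169 + 0.071497 + 0.044254 = 1.1374.
⟨E⟩ = Σ EᵢPᵢ = 59.154 meV.
S/k_B = ln Z + ⟨E⟩/kT = ln(1.1374) + 59.154/75.054 = 0.12874 + 0.78815 = 0.917.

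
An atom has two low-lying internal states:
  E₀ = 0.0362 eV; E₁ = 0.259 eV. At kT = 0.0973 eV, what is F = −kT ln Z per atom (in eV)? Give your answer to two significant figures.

Eᵢ/kT = 0.3720, 2.662.
Z = Σ e^(−Eᵢ/kT) = e^(−0.3720) + e^(−2.662) = 0.6894 + 0.06981 = 0.7592.
F = −kT ln Z = −0.0973 × ln(0.7592) = −0.0973 × -0.2755 = 0.027 eV.

0.027 eV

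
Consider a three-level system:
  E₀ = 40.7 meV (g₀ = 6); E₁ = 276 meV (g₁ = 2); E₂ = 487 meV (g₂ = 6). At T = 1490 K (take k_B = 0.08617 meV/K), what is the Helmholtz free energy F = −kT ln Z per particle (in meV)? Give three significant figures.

-200 meV

k_BT = 0.08617 × 1490 K = 128.39 meV.
Eᵢ/kT = 0.31700, 2.1497, 3.7931.
Z = Σ gᵢe^(−Eᵢ/kT) = 6·e^(−0.31700) + 2·e^(−2.1497) + 6·e^(−3.7931) = 4.3700 + 0.23304 + 0.13515 = 4.7382.
F = −kT ln Z = −128.39 × ln(4.7382) = −128.39 × 1.5557 = -200 meV.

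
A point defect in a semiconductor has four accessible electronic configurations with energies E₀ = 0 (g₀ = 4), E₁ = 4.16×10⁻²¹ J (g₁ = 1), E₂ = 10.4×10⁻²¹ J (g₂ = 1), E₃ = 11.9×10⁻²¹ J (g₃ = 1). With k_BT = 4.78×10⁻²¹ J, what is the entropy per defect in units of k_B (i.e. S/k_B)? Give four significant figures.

1.707

Eᵢ/kT = 0, 0.870293, 2.17573, 2.48954.
Z = Σ gᵢe^(−Eᵢ/kT) = 4·e^(−0) + 1·e^(−0.870293) + 1·e^(−2.17573) + 1·e^(−2.48954) = 4.00000 + 0.418829 + 0.113525 + 0.0829481 = 4.61530.
⟨E⟩ = Σ EᵢPᵢ = 0.847198 ×10⁻²¹ J.
S/k_B = ln Z + ⟨E⟩/kT = ln(4.61530) + 0.847198/4.78 = 1.52938 + 0.177238 = 1.707.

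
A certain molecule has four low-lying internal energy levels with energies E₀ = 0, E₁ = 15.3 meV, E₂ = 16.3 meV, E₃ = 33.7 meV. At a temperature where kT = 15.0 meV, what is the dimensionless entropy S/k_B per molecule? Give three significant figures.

1.13

Eᵢ/kT = 0, 1.0200, 1.0867, 2.2467.
Z = Σ e^(−Eᵢ/kT) = e^(−0) + e^(−1.0200) + e^(−1.0867) + e^(−2.2467) = 1.0000 + 0.36059 + 0.33733 + 0.10575 = 1.8037.
⟨E⟩ = Σ EᵢPᵢ = 8.0830 meV.
S/k_B = ln Z + ⟨E⟩/kT = ln(1.8037) + 8.0830/15.0 = 0.58984 + 0.53887 = 1.13.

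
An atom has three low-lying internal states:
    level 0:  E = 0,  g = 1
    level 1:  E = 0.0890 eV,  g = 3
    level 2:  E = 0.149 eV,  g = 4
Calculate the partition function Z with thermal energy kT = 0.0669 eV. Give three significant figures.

Z = 2.22

Eᵢ/kT = 0, 1.3303, 2.2272.
Z = Σ gᵢe^(−Eᵢ/kT) = 1·e^(−0) + 3·e^(−1.3303) + 4·e^(−2.2272) = 1.0000 + 0.79319 + 0.43132 = 2.2245.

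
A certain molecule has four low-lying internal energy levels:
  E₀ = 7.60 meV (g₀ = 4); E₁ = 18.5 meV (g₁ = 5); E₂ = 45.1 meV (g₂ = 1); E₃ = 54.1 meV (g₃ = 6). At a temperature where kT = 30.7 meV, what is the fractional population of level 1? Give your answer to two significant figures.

Eᵢ/kT = 0.2476, 0.6026, 1.469, 1.762.
Z = Σ gᵢe^(−Eᵢ/kT) = 4·e^(−0.2476) + 5·e^(−0.6026) + 1·e^(−1.469) + 6·e^(−1.762) = 3.123 + 2.737 + 0.2302 + 1.030 = 7.120.
P₁ = g₁ e^(−E₁/kT) / Z = 2.737/7.120 = 0.38.

0.38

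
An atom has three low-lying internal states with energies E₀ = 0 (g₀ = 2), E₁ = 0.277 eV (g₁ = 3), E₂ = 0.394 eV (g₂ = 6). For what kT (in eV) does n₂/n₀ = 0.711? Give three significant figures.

0.274 eV

n₂/n₀ = (g₂/g₀) exp[−(E₂−E₀)/kT] = 0.711.
⇒ (E₂−E₀)/kT = ln((6/2)/0.711) = ln(4.2194) = 1.4397.
kT = 0.394 eV / 1.4397 = 0.274 eV.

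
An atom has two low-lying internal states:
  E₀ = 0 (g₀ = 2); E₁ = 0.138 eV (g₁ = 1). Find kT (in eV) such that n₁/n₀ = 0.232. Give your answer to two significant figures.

0.18 eV

n₁/n₀ = (g₁/g₀) exp[−(E₁−E₀)/kT] = 0.232.
⇒ (E₁−E₀)/kT = ln((1/2)/0.232) = ln(2.155) = 0.7678.
kT = 0.138 eV / 0.7678 = 0.18 eV.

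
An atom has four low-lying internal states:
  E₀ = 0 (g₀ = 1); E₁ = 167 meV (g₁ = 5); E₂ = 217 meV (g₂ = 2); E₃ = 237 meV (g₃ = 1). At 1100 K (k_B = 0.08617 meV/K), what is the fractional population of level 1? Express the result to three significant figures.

k_BT = 0.08617 × 1100 K = 94.787 meV.
Eᵢ/kT = 0, 1.7618, 2.2893, 2.5003.
Z = Σ gᵢe^(−Eᵢ/kT) = 1·e^(−0) + 5·e^(−1.7618) + 2·e^(−2.2893) + 1·e^(−2.5003) = 1.0000 + 0.85868 + 0.20267 + 0.082060 = 2.1434.
P₁ = g₁ e^(−E₁/kT) / Z = 0.85868/2.1434 = 0.401.

0.401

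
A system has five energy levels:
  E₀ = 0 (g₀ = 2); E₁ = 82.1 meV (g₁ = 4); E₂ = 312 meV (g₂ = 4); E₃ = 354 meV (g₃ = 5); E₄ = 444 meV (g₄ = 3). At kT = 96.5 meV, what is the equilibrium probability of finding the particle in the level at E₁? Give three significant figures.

0.425

Eᵢ/kT = 0, 0.85078, 3.2332, 3.6684, 4.6010.
Z = Σ gᵢe^(−Eᵢ/kT) = 2·e^(−0) + 4·e^(−0.85078) + 4·e^(−3.2332) + 5·e^(−3.6684) + 3·e^(−4.6010) = 2.0000 + 1.7083 + 0.15772 + 0.12759 + 0.030125 = 4.0237.
P₁ = g₁ e^(−E₁/kT) / Z = 1.7083/4.0237 = 0.425.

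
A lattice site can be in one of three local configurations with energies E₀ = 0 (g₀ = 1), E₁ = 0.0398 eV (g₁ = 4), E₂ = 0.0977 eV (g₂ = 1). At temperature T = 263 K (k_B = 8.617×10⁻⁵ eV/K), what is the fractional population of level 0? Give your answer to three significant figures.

0.587

k_BT = 8.617×10⁻⁵ × 263 K = 0.022663 eV.
Eᵢ/kT = 0, 1.7562, 4.3110.
Z = Σ gᵢe^(−Eᵢ/kT) = 1·e^(−0) + 4·e^(−1.7562) + 1·e^(−4.3110) = 1.0000 + 0.69080 + 0.013420 = 1.7042.
P₀ = g₀ e^(−E₀/kT) / Z = 1.0000/1.7042 = 0.587.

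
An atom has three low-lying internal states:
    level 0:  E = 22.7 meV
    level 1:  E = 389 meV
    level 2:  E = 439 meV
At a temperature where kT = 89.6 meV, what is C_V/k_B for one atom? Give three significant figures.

0.463

Eᵢ/kT = 0.25335, 4.3415, 4.8996.
Z = Σ e^(−Eᵢ/kT) = e^(−0.25335) + e^(−4.3415) + e^(−4.8996) = 0.77620 + 0.013017 + 0.0074496 = 0.79667.
⟨E⟩ = 32.578 meV, ⟨E²⟩ = 4776.6 meV².
C_V/k_B = (⟨E²⟩ − ⟨E⟩²)/(kT)² = (4776.6 − 1061.3)/8028.2 = 0.463.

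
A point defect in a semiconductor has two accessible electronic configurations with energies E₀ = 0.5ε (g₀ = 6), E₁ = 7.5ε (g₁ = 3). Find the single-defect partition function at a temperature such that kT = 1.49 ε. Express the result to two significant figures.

Eᵢ/kT = 0.3356, 5.034.
Z = Σ gᵢe^(−Eᵢ/kT) = 6·e^(−0.3356) + 3·e^(−5.034) = 4.289 + 0.01954 = 4.309.

Z = 4.3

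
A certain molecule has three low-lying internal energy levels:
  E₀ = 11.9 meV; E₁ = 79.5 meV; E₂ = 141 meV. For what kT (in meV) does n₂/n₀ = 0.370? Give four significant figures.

n₂/n₀ = exp[−(E₂−E₀)/kT] = 0.370.
⇒ (E₂−E₀)/kT = ln(1/0.370) = ln(2.70270) = 0.994251.
kT = 129.1 meV / 0.994251 = 129.8 meV.

129.8 meV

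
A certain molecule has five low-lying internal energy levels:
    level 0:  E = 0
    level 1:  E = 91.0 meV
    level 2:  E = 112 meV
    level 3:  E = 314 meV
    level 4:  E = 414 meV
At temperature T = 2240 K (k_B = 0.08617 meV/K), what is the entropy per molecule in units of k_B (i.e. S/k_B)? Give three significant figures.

k_BT = 0.08617 × 2240 K = 193.02 meV.
Eᵢ/kT = 0, 0.47145, 0.58025, 1.6268, 2.1449.
Z = Σ e^(−Eᵢ/kT) = e^(−0) + e^(−0.47145) + e^(−0.58025) + e^(−1.6268) + e^(−2.1449) = 1.0000 + 0.62410 + 0.55976 + 0.19656 + 0.11708 = 2.4975.
⟨E⟩ = Σ EᵢPᵢ = 91.963 meV.
S/k_B = ln Z + ⟨E⟩/kT = ln(2.4975) + 91.963/193.02 = 0.91529 + 0.47644 = 1.39.

1.39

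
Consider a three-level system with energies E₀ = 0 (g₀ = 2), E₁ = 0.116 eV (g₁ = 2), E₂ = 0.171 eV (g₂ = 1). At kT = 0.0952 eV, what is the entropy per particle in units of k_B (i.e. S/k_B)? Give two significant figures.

1.4

Eᵢ/kT = 0, 1.218, 1.796.
Z = Σ gᵢe^(−Eᵢ/kT) = 2·e^(−0) + 2·e^(−1.218) + 1·e^(−1.796) = 2.000 + 0.5916 + 0.1660 = 2.758.
⟨E⟩ = Σ EᵢPᵢ = 0.03517 eV.
S/k_B = ln Z + ⟨E⟩/kT = ln(2.758) + 0.03517/0.0952 = 1.015 + 0.3694 = 1.4.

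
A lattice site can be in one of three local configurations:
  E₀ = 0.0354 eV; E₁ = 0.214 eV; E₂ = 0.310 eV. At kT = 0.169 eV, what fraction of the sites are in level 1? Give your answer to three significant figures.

Eᵢ/kT = 0.20947, 1.2663, 1.8343.
Z = Σ e^(−Eᵢ/kT) = e^(−0.20947) + e^(−1.2663) + e^(−1.8343) = 0.81101 + 0.28187 + 0.15973 = 1.2526.
P₁ = e^(−E₁/kT) / Z = 0.28187/1.2526 = 0.225.

0.225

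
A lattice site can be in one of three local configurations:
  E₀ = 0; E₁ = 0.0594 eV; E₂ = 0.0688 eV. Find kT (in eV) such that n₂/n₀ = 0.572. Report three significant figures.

0.123 eV

n₂/n₀ = exp[−(E₂−E₀)/kT] = 0.572.
⇒ (E₂−E₀)/kT = ln(1/0.572) = ln(1.7483) = 0.55864.
kT = 0.0688 eV / 0.55864 = 0.123 eV.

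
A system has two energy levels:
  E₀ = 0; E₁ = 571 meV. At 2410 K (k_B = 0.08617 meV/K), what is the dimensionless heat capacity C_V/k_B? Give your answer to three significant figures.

0.427

k_BT = 0.08617 × 2410 K = 207.67 meV.
Eᵢ/kT = 0, 2.7496.
Z = Σ e^(−Eᵢ/kT) = e^(−0) + e^(−2.7496) = 1.0000 + 0.063953 = 1.0640.
⟨E⟩ = 34.321 meV, ⟨E²⟩ = 19597 meV².
C_V/k_B = (⟨E²⟩ − ⟨E⟩²)/(kT)² = (19597 − 1177.9)/43127 = 0.427.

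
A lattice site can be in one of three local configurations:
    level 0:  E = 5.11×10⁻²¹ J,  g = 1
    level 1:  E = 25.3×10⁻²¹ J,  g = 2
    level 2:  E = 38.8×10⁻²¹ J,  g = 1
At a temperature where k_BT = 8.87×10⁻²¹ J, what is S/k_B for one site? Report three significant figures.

0.655

Eᵢ/kT = 0.57610, 2.8523, 4.3743.
Z = Σ gᵢe^(−Eᵢ/kT) = 1·e^(−0.57610) + 2·e^(−2.8523) + 1·e^(−4.3743) = 0.56209 + 0.11542 + 0.012597 = 0.69011.
⟨E⟩ = Σ EᵢPᵢ = 9.1017 ×10⁻²¹ J.
S/k_B = ln Z + ⟨E⟩/kT = ln(0.69011) + 9.1017/8.87 = -0.37090 + 1.0261 = 0.655.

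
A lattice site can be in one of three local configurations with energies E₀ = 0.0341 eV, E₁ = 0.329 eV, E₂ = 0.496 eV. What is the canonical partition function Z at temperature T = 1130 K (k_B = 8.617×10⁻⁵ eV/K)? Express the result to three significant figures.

Z = 0.745

k_BT = 8.617×10⁻⁵ × 1130 K = 0.097372 eV.
Eᵢ/kT = 0.35020, 3.3788, 5.0939.
Z = Σ e^(−Eᵢ/kT) = e^(−0.35020) + e^(−3.3788) + e^(−5.0939) = 0.70455 + 0.034088 + 0.0061341 = 0.74477.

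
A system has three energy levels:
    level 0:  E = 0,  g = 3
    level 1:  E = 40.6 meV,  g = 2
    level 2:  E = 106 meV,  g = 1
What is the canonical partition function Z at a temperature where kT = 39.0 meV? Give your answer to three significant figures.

Z = 3.77

Eᵢ/kT = 0, 1.0410, 2.7179.
Z = Σ gᵢe^(−Eᵢ/kT) = 3·e^(−0) + 2·e^(−1.0410) + 1·e^(−2.7179) = 3.0000 + 0.70620 + 0.066013 = 3.7722.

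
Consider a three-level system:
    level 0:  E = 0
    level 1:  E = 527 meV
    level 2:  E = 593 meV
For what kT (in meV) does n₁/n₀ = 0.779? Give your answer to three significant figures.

2110 meV

n₁/n₀ = exp[−(E₁−E₀)/kT] = 0.779.
⇒ (E₁−E₀)/kT = ln(1/0.779) = ln(1.2837) = 0.24975.
kT = 527 meV / 0.24975 = 2110 meV.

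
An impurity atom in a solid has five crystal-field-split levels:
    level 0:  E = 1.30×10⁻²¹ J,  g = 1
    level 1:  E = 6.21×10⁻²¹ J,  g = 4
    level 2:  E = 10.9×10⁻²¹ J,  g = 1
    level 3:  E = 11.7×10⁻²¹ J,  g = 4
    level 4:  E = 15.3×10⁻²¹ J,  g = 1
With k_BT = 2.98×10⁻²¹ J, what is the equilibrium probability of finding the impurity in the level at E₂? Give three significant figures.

0.0206

Eᵢ/kT = 0.43624, 2.0839, 3.6577, 3.9262, 5.1342.
Z = Σ gᵢe^(−Eᵢ/kT) = 1·e^(−0.43624) + 4·e^(−2.0839) + 1·e^(−3.6577) + 4·e^(−3.9262) + 1·e^(−5.1342) = 0.64646 + 0.49778 + 0.025792 + 0.078874 + 0.0058918 = 1.2548.
P₂ = g₂ e^(−E₂/kT) / Z = 0.025792/1.2548 = 0.0206.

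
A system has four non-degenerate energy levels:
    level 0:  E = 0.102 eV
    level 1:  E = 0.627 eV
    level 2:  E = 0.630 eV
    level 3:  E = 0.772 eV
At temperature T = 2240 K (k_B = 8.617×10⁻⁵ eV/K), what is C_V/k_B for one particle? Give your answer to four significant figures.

0.9997

k_BT = 8.617×10⁻⁵ × 2240 K = 0.193021 eV.
Eᵢ/kT = 0.528440, 3.24835, 3.26389, 3.99956.
Z = Σ e^(−Eᵢ/kT) = e^(−0.528440) + e^(−3.24835) + e^(−3.26389) + e^(−3.99956) = 0.589524 + 0.0388382 + 0.0382394 + 0.0183237 = 0.684925.
⟨E⟩ = 0.179172 eV, ⟨E²⟩ = 0.0693502 eV².
C_V/k_B = (⟨E²⟩ − ⟨E⟩²)/(kT)² = (0.0693502 − 0.0321026)/0.0372571 = 0.9997.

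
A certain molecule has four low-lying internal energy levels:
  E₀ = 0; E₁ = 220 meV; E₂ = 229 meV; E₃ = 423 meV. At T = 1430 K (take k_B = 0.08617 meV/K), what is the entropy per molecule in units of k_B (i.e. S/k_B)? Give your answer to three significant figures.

0.821

k_BT = 0.08617 × 1430 K = 123.22 meV.
Eᵢ/kT = 0, 1.7854, 1.8585, 3.4329.
Z = Σ e^(−Eᵢ/kT) = e^(−0) + e^(−1.7854) + e^(−1.8585) + e^(−3.4329) = 1.0000 + 0.16773 + 0.15591 + 0.032293 = 1.3559.
⟨E⟩ = Σ EᵢPᵢ = 63.621 meV.
S/k_B = ln Z + ⟨E⟩/kT = ln(1.3559) + 63.621/123.22 = 0.30447 + 0.51632 = 0.821.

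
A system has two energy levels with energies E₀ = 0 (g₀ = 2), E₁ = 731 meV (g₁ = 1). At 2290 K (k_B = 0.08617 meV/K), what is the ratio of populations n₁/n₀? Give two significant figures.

0.012

k_BT = 0.08617 × 2290 K = 197.3 meV.
n₁/n₀ = (g₁/g₀) exp[−(E₁−E₀)/kT] = (1/2) × exp(−(731 meV)/(197.3 meV)) = (1/2) × exp(-3.705) = 0.012.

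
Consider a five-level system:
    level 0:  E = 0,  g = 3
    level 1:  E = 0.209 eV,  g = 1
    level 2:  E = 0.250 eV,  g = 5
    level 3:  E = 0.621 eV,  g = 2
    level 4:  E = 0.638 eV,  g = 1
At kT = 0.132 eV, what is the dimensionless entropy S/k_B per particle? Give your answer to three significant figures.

Eᵢ/kT = 0, 1.5833, 1.8939, 4.7045, 4.8333.
Z = Σ gᵢe^(−Eᵢ/kT) = 3·e^(−0) + 1·e^(−1.5833) + 5·e^(−1.8939) + 2·e^(−4.7045) + 1·e^(−4.8333) = 3.0000 + 0.20530 + 0.75242 + 0.018109 + 0.0079602 = 3.9838.
⟨E⟩ = Σ EᵢPᵢ = 0.062086 eV.
S/k_B = ln Z + ⟨E⟩/kT = ln(3.9838) + 0.062086/0.132 = 1.3822 + 0.47035 = 1.85.

1.85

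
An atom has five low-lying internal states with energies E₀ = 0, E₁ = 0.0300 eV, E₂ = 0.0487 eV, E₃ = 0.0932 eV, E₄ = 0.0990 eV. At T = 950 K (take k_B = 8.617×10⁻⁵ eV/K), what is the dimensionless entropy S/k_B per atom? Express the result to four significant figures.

k_BT = 8.617×10⁻⁵ × 950 K = 0.0818615 eV.
Eᵢ/kT = 0, 0.366473, 0.594907, 1.13851, 1.20936.
Z = Σ e^(−Eᵢ/kT) = e^(−0) + e^(−0.366473) + e^(−0.594907) + e^(−1.13851) + e^(−1.20936) = 1.00000 + 0.693175 + 0.551614 + 0.320296 + 0.298388 = 2.86347.
⟨E⟩ = Σ EᵢPᵢ = 0.0373850 eV.
S/k_B = ln Z + ⟨E⟩/kT = ln(2.86347) + 0.0373850/0.0818615 = 1.05203 + 0.456686 = 1.509.

1.509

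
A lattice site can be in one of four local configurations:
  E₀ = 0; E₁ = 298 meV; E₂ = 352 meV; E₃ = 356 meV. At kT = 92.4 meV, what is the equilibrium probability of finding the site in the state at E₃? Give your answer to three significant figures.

Eᵢ/kT = 0, 3.2251, 3.8095, 3.8528.
Z = Σ e^(−Eᵢ/kT) = e^(−0) + e^(−3.2251) + e^(−3.8095) + e^(−3.8528) = 1.0000 + 0.039752 + 0.022159 + 0.021220 = 1.0831.
P₃ = e^(−E₃/kT) / Z = 0.021220/1.0831 = 0.0196.

0.0196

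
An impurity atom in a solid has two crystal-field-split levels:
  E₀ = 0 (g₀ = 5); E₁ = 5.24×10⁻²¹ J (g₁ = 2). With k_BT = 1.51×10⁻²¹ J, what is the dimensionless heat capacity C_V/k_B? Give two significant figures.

0.15

Eᵢ/kT = 0, 3.470.
Z = Σ gᵢe^(−Eᵢ/kT) = 5·e^(−0) + 2·e^(−3.470) = 5.000 + 0.06223 = 5.062.
⟨E⟩ = 0.06442, ⟨E²⟩ = 0.3376.
C_V/k_B = (⟨E²⟩ − ⟨E⟩²)/(kT)² = (0.3376 − 0.004150)/2.280 = 0.15.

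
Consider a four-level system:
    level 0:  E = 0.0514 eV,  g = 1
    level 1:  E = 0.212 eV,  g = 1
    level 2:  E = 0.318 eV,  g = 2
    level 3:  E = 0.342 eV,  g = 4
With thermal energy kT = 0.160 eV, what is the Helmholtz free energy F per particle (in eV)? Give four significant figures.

-0.08834 eV

Eᵢ/kT = 0.321250, 1.32500, 1.98750, 2.13750.
Z = Σ gᵢe^(−Eᵢ/kT) = 1·e^(−0.321250) + 1·e^(−1.32500) + 2·e^(−1.98750) + 4·e^(−2.13750) = 0.725242 + 0.265803 + 0.274075 + 0.471797 = 1.73692.
F = −kT ln Z = −0.160 × ln(1.73692) = −0.160 × 0.552113 = -0.08834 eV.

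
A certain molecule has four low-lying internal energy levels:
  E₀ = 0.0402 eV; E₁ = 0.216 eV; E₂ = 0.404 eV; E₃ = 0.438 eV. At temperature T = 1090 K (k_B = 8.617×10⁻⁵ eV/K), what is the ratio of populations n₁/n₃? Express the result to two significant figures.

11

k_BT = 8.617×10⁻⁵ × 1090 K = 0.09393 eV.
n₁/n₃ = exp[−(E₁−E₃)/kT] = exp(−(-0.222 eV)/(0.09393 eV)) = exp(2.363) = 11.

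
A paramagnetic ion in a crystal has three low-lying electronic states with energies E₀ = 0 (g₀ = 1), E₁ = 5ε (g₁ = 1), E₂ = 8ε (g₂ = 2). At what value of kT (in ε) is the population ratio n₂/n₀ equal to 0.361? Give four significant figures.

n₂/n₀ = (g₂/g₀) exp[−(E₂−E₀)/kT] = 0.361.
⇒ (E₂−E₀)/kT = ln((2/1)/0.361) = ln(5.54017) = 1.71203.
kT = 8ε / 1.71203 = 4.673 ε.

4.673 ε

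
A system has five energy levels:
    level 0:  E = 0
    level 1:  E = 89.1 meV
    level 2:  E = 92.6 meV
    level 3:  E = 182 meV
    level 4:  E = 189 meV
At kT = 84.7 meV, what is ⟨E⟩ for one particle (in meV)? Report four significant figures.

54.32 meV

Eᵢ/kT = 0, 1.05195, 1.09327, 2.14876, 2.23140.
Z = Σ e^(−Eᵢ/kT) = e^(−0) + e^(−1.05195) + e^(−1.09327) + e^(−2.14876) + e^(−2.23140) = 1.00000 + 0.349256 + 0.335119 + 0.116629 + 0.107378 = 1.90838.
⟨E⟩ = Σ Eᵢ e^(−Eᵢ/kT) / Z = (0·1.00000 + 89.1·0.349256 + 92.6·0.335119 + 182·0.116629 + 189·0.107378) / 1.90838 = 54.32 meV.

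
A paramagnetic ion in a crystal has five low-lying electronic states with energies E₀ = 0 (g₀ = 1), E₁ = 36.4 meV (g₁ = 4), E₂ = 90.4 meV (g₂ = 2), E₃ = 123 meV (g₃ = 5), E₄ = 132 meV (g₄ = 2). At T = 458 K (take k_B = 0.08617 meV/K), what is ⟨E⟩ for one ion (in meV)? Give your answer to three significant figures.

36.5 meV

k_BT = 0.08617 × 458 K = 39.466 meV.
Eᵢ/kT = 0, 0.92231, 2.2906, 3.1166, 3.3447.
Z = Σ gᵢe^(−Eᵢ/kT) = 1·e^(−0) + 4·e^(−0.92231) + 2·e^(−2.2906) + 5·e^(−3.1166) + 2·e^(−3.3447) = 1.0000 + 1.5904 + 0.20241 + 0.22154 + 0.070542 = 3.0849.
⟨E⟩ = Σ Eᵢ gᵢe^(−Eᵢ/kT) / Z = (0·1.0000 + 36.4·1.5904 + 90.4·0.20241 + 123·0.22154 + 132·0.070542) / 3.0849 = 36.5 meV.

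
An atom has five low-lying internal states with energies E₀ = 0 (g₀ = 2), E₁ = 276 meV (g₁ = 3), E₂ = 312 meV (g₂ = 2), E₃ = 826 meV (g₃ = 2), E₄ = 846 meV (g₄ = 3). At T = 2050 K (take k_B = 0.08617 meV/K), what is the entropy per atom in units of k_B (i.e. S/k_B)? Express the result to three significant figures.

1.70

k_BT = 0.08617 × 2050 K = 176.65 meV.
Eᵢ/kT = 0, 1.5624, 1.7662, 4.6759, 4.7891.
Z = Σ gᵢe^(−Eᵢ/kT) = 2·e^(−0) + 3·e^(−1.5624) + 2·e^(−1.7662) + 2·e^(−4.6759) + 3·e^(−4.7891) = 2.0000 + 0.62890 + 0.34196 + 0.018634 + 0.024960 = 3.0145.
⟨E⟩ = Σ EᵢPᵢ = 105.08 meV.
S/k_B = ln Z + ⟨E⟩/kT = ln(3.0145) + 105.08/176.65 = 1.1034 + 0.59485 = 1.70.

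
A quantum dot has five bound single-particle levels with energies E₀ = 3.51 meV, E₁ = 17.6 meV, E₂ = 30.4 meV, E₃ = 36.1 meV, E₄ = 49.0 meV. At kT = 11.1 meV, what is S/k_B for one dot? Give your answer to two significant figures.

0.92

Eᵢ/kT = 0.3162, 1.586, 2.739, 3.252, 4.414.
Z = Σ e^(−Eᵢ/kT) = e^(−0.3162) + e^(−1.586) + e^(−2.739) + e^(−3.252) + e^(−4.414) = 0.7289 + 0.2047 + 0.06463 + 0.03870 + 0.01211 = 1.049.
⟨E⟩ = Σ EᵢPᵢ = 9.644 meV.
S/k_B = ln Z + ⟨E⟩/kT = ln(1.049) + 9.644/11.1 = 0.04784 + 0.8688 = 0.92.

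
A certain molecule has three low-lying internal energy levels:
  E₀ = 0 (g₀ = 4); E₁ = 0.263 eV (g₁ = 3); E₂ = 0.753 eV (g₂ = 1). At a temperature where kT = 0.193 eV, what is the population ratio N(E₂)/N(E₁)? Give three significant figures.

0.0263

n₂/n₁ = (g₂/g₁) exp[−(E₂−E₁)/kT] = (1/3) × exp(−(0.490 eV)/(0.193 eV)) = (1/3) × exp(-2.5389) = 0.0263.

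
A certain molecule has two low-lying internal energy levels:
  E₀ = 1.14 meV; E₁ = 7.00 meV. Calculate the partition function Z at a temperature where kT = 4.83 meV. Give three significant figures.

Eᵢ/kT = 0.23602, 1.4493.
Z = Σ e^(−Eᵢ/kT) = e^(−0.23602) + e^(−1.4493) = 0.78976 + 0.23473 = 1.0245.

Z = 1.02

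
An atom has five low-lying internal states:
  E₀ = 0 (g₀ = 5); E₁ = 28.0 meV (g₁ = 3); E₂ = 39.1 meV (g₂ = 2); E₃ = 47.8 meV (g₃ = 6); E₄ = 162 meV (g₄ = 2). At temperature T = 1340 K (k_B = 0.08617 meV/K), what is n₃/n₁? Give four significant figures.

k_BT = 0.08617 × 1340 K = 115.468 meV.
n₃/n₁ = (g₃/g₁) exp[−(E₃−E₁)/kT] = (6/3) × exp(−(19.8 meV)/(115.468 meV)) = (6/3) × exp(-0.171476) = 1.685.

1.685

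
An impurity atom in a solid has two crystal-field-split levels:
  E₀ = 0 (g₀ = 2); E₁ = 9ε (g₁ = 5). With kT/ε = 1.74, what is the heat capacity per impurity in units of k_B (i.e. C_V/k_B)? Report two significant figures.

Eᵢ/kT = 0, 5.172.
Z = Σ gᵢe^(−Eᵢ/kT) = 2·e^(−0) + 5·e^(−5.172) = 2.000 + 0.02837 = 2.028.
⟨E⟩ = 0.1259 ε, ⟨E²⟩ = 1.133 ε².
C_V/k_B = (⟨E²⟩ − ⟨E⟩²)/(kT)² = (1.133 − 0.01585)/3.028 = 0.37.

0.37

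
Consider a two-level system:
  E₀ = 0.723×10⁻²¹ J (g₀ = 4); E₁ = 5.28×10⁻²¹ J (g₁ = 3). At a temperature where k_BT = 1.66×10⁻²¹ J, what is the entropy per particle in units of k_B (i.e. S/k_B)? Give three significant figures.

1.56

Eᵢ/kT = 0.43554, 3.1807.
Z = Σ gᵢe^(−Eᵢ/kT) = 4·e^(−0.43554) + 3·e^(−3.1807) = 2.5877 + 0.12467 = 2.7124.
⟨E⟩ = Σ EᵢPᵢ = 0.93245 ×10⁻²¹ J.
S/k_B = ln Z + ⟨E⟩/kT = ln(2.7124) + 0.93245/1.66 = 0.99783 + 0.56172 = 1.56.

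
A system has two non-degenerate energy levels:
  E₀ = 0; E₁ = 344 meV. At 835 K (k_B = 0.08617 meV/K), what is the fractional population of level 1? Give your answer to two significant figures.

0.0083

k_BT = 0.08617 × 835 K = 71.95 meV.
Eᵢ/kT = 0, 4.781.
Z = Σ e^(−Eᵢ/kT) = e^(−0) + e^(−4.781) = 1.000 + 0.008388 = 1.008.
P₁ = e^(−E₁/kT) / Z = 0.008388/1.008 = 0.0083.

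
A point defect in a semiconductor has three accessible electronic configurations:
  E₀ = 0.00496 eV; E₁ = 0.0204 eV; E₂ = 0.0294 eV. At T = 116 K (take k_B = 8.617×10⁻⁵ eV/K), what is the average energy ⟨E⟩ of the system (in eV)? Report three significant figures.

k_BT = 8.617×10⁻⁵ × 116 K = 0.0099957 eV.
Eᵢ/kT = 0.49621, 2.0409, 2.9413.
Z = Σ e^(−Eᵢ/kT) = e^(−0.49621) + e^(−2.0409) + e^(−2.9413) = 0.60883 + 0.12991 + 0.052797 = 0.79154.
⟨E⟩ = Σ Eᵢ e^(−Eᵢ/kT) / Z = (0.00496·0.60883 + 0.0204·0.12991 + 0.0294·0.052797) / 0.79154 = 0.00912 eV.

0.00912 eV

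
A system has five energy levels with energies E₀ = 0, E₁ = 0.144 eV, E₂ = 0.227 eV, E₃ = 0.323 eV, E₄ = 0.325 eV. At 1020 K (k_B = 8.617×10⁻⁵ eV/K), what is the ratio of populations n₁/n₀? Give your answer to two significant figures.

k_BT = 8.617×10⁻⁵ × 1020 K = 0.08789 eV.
n₁/n₀ = exp[−(E₁−E₀)/kT] = exp(−(0.144 eV)/(0.08789 eV)) = exp(-1.638) = 0.19.

0.19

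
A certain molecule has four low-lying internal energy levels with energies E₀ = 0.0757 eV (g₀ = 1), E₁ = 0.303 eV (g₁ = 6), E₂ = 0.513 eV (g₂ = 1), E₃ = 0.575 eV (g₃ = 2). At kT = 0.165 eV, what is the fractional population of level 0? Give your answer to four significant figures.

0.3730

Eᵢ/kT = 0.458788, 1.83636, 3.10909, 3.48485.
Z = Σ gᵢe^(−Eᵢ/kT) = 1·e^(−0.458788) + 6·e^(−1.83636) + 1·e^(−3.10909) + 2·e^(−3.48485) = 0.632049 + 0.956379 + 0.0446416 + 0.0613167 = 1.69439.
P₀ = g₀ e^(−E₀/kT) / Z = 0.632049/1.69439 = 0.3730.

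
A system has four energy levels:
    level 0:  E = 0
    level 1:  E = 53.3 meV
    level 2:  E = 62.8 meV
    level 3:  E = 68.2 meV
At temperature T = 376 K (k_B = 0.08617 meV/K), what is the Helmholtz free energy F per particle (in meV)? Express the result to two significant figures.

-12 meV

k_BT = 0.08617 × 376 K = 32.40 meV.
Eᵢ/kT = 0, 1.645, 1.938, 2.105.
Z = Σ e^(−Eᵢ/kT) = e^(−0) + e^(−1.645) + e^(−1.938) + e^(−2.105) = 1.000 + 0.1930 + 0.1440 + 0.1218 = 1.459.
F = −kT ln Z = −32.40 × ln(1.459) = −32.40 × 0.3778 = -12 meV.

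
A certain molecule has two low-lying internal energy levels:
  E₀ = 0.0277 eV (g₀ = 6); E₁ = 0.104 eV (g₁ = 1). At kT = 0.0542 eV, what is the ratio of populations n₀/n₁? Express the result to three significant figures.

n₀/n₁ = (g₀/g₁) exp[−(E₀−E₁)/kT] = (6/1) × exp(−(-0.0763 eV)/(0.0542 eV)) = (6/1) × exp(1.4077) = 24.5.

24.5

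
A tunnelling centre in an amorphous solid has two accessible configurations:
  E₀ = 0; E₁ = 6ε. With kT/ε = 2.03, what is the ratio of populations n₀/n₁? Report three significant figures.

n₀/n₁ = exp[−(E₀−E₁)/kT] = exp(−(-6ε)/(2.03ε)) = exp(2.9557) = 19.2.

19.2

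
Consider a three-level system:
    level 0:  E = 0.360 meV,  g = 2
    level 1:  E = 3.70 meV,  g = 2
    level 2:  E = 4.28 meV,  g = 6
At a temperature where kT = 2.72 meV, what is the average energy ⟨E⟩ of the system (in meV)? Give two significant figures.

Eᵢ/kT = 0.1324, 1.360, 1.574.
Z = Σ gᵢe^(−Eᵢ/kT) = 2·e^(−0.1324) + 2·e^(−1.360) + 6·e^(−1.574) = 1.752 + 0.5133 + 1.243 = 3.508.
⟨E⟩ = Σ Eᵢ gᵢe^(−Eᵢ/kT) / Z = (0.360·1.752 + 3.70·0.5133 + 4.28·1.243) / 3.508 = 2.2 meV.

2.2 meV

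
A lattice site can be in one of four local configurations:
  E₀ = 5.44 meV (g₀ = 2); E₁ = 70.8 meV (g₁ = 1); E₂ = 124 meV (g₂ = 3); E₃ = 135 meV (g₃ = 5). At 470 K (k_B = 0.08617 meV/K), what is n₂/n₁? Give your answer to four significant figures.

k_BT = 0.08617 × 470 K = 40.4999 meV.
n₂/n₁ = (g₂/g₁) exp[−(E₂−E₁)/kT] = (3/1) × exp(−(53.2 meV)/(40.4999 meV)) = (3/1) × exp(-1.31358) = 0.8066.

0.8066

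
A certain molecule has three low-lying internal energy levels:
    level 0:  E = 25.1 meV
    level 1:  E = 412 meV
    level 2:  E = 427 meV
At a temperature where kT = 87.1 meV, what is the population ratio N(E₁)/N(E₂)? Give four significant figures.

n₁/n₂ = exp[−(E₁−E₂)/kT] = exp(−(-15 meV)/(87.1 meV)) = exp(0.172216) = 1.188.

1.188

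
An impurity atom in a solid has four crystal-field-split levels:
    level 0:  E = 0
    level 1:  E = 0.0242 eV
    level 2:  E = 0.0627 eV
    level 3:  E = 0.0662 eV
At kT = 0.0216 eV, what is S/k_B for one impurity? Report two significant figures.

0.82

Eᵢ/kT = 0, 1.120, 2.903, 3.065.
Z = Σ e^(−Eᵢ/kT) = e^(−0) + e^(−1.120) + e^(−2.903) + e^(−3.065) = 1.000 + 0.3263 + 0.05486 + 0.04665 = 1.428.
⟨E⟩ = Σ EᵢPᵢ = 0.01010 eV.
S/k_B = ln Z + ⟨E⟩/kT = ln(1.428) + 0.01010/0.0216 = 0.3563 + 0.4676 = 0.82.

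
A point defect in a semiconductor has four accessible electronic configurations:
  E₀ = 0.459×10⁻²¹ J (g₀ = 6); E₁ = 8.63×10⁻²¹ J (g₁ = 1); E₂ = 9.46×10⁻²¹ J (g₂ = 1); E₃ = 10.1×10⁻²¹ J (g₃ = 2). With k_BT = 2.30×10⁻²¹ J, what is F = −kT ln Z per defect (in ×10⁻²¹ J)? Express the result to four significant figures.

-3.692 ×10⁻²¹ J

Eᵢ/kT = 0.199565, 3.75217, 4.11304, 4.39130.
Z = Σ gᵢe^(−Eᵢ/kT) = 6·e^(−0.199565) + 1·e^(−3.75217) + 1·e^(−4.11304) + 2·e^(−4.39130) = 4.91452 + 0.0234668 + 0.0163580 + 0.0247692 = 4.97911.
F = −kT ln Z = −2.30 × ln(4.97911) = −2.30 × 1.60525 = -3.692 ×10⁻²¹ J.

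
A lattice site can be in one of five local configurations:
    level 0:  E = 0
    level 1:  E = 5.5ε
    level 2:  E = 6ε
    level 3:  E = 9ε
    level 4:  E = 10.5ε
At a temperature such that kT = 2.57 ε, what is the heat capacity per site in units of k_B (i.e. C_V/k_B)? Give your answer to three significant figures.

1.09

Eᵢ/kT = 0, 2.1401, 2.3346, 3.5019, 4.0856.
Z = Σ e^(−Eᵢ/kT) = e^(−0) + e^(−2.1401) + e^(−2.3346) + e^(−3.5019) + e^(−4.0856) = 1.0000 + 0.11764 + 0.096849 + 0.030140 + 0.016813 = 1.2614.
⟨E⟩ = 1.3286 ε, ⟨E²⟩ = 8.9901 ε².
C_V/k_B = (⟨E²⟩ − ⟨E⟩²)/(kT)² = (8.9901 − 1.7652)/6.6049 = 1.09.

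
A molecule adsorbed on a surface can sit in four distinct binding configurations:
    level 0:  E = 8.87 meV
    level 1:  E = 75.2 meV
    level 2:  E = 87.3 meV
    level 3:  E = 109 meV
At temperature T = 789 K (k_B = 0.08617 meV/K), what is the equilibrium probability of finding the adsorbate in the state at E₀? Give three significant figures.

k_BT = 0.08617 × 789 K = 67.988 meV.
Eᵢ/kT = 0.13046, 1.1061, 1.2841, 1.6032.
Z = Σ e^(−Eᵢ/kT) = e^(−0.13046) + e^(−1.1061) + e^(−1.2841) + e^(−1.6032) = 0.87769 + 0.33085 + 0.27690 + 0.20125 = 1.6867.
P₀ = e^(−E₀/kT) / Z = 0.87769/1.6867 = 0.520.

0.520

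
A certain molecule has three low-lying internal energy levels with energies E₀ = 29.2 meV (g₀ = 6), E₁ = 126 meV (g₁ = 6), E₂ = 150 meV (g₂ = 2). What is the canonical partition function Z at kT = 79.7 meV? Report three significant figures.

Eᵢ/kT = 0.36637, 1.5809, 1.8821.
Z = Σ gᵢe^(−Eᵢ/kT) = 6·e^(−0.36637) + 6·e^(−1.5809) + 2·e^(−1.8821) = 4.1595 + 1.2347 + 0.30454 = 5.6987.

Z = 5.70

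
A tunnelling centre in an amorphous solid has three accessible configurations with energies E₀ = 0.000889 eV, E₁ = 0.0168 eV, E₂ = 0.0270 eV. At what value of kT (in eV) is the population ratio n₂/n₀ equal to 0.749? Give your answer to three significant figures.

0.0903 eV

n₂/n₀ = exp[−(E₂−E₀)/kT] = 0.749.
⇒ (E₂−E₀)/kT = ln(1/0.749) = ln(1.3351) = 0.28901.
kT = 0.026111 eV / 0.28901 = 0.0903 eV.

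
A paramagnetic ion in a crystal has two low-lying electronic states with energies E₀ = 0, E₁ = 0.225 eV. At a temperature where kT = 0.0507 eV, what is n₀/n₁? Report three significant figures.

84.6

n₀/n₁ = exp[−(E₀−E₁)/kT] = exp(−(-0.225 eV)/(0.0507 eV)) = exp(4.4379) = 84.6.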